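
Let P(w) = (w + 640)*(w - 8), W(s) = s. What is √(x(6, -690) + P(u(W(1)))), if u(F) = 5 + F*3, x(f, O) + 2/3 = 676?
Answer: √6078/3 ≈ 25.987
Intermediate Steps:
x(f, O) = 2026/3 (x(f, O) = -⅔ + 676 = 2026/3)
u(F) = 5 + 3*F
P(w) = (-8 + w)*(640 + w) (P(w) = (640 + w)*(-8 + w) = (-8 + w)*(640 + w))
√(x(6, -690) + P(u(W(1)))) = √(2026/3 + (-5120 + (5 + 3*1)² + 632*(5 + 3*1))) = √(2026/3 + (-5120 + (5 + 3)² + 632*(5 + 3))) = √(2026/3 + (-5120 + 8² + 632*8)) = √(2026/3 + (-5120 + 64 + 5056)) = √(2026/3 + 0) = √(2026/3) = √6078/3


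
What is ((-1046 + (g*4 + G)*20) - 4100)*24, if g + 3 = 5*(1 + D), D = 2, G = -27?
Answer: -113424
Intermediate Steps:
g = 12 (g = -3 + 5*(1 + 2) = -3 + 5*3 = -3 + 15 = 12)
((-1046 + (g*4 + G)*20) - 4100)*24 = ((-1046 + (12*4 - 27)*20) - 4100)*24 = ((-1046 + (48 - 27)*20) - 4100)*24 = ((-1046 + 21*20) - 4100)*24 = ((-1046 + 420) - 4100)*24 = (-626 - 4100)*24 = -4726*24 = -113424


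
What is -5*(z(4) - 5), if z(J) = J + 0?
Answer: 5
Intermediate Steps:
z(J) = J
-5*(z(4) - 5) = -5*(4 - 5) = -5*(-1) = 5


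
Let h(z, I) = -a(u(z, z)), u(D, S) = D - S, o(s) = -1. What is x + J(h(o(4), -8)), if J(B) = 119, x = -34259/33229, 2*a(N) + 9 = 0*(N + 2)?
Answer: 3919992/33229 ≈ 117.97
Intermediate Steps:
a(N) = -9/2 (a(N) = -9/2 + (0*(N + 2))/2 = -9/2 + (0*(2 + N))/2 = -9/2 + (½)*0 = -9/2 + 0 = -9/2)
h(z, I) = 9/2 (h(z, I) = -1*(-9/2) = 9/2)
x = -34259/33229 (x = -34259*1/33229 = -34259/33229 ≈ -1.0310)
x + J(h(o(4), -8)) = -34259/33229 + 119 = 3919992/33229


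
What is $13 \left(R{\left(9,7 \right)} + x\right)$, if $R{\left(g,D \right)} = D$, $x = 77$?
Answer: $1092$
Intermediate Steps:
$13 \left(R{\left(9,7 \right)} + x\right) = 13 \left(7 + 77\right) = 13 \cdot 84 = 1092$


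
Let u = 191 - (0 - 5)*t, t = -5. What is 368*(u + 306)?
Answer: 173696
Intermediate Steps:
u = 166 (u = 191 - (0 - 5)*(-5) = 191 - (-5)*(-5) = 191 - 1*25 = 191 - 25 = 166)
368*(u + 306) = 368*(166 + 306) = 368*472 = 173696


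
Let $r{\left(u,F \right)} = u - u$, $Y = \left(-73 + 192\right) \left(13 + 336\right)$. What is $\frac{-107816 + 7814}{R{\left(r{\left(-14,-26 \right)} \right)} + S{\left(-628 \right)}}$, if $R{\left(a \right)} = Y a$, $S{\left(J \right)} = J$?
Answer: $\frac{50001}{314} \approx 159.24$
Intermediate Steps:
$Y = 41531$ ($Y = 119 \cdot 349 = 41531$)
$r{\left(u,F \right)} = 0$
$R{\left(a \right)} = 41531 a$
$\frac{-107816 + 7814}{R{\left(r{\left(-14,-26 \right)} \right)} + S{\left(-628 \right)}} = \frac{-107816 + 7814}{41531 \cdot 0 - 628} = - \frac{100002}{0 - 628} = - \frac{100002}{-628} = \left(-100002\right) \left(- \frac{1}{628}\right) = \frac{50001}{314}$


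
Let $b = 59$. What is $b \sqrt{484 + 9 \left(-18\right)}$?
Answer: $59 \sqrt{322} \approx 1058.7$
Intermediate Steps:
$b \sqrt{484 + 9 \left(-18\right)} = 59 \sqrt{484 + 9 \left(-18\right)} = 59 \sqrt{484 - 162} = 59 \sqrt{322}$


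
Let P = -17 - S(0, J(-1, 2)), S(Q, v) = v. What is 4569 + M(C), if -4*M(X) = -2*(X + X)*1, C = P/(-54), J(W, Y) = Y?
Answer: 246745/54 ≈ 4569.4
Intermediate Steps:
P = -19 (P = -17 - 1*2 = -17 - 2 = -19)
C = 19/54 (C = -19/(-54) = -19*(-1/54) = 19/54 ≈ 0.35185)
M(X) = X (M(X) = -(-2*(X + X))/4 = -(-4*X)/4 = -(-1)*X = X)
4569 + M(C) = 4569 + 19/54 = 246745/54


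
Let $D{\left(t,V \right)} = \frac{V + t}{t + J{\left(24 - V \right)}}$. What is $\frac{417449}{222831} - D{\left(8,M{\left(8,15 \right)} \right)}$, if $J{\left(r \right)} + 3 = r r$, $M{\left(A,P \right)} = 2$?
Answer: $\frac{67301417}{36321453} \approx 1.8529$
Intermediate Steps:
$J{\left(r \right)} = -3 + r^{2}$ ($J{\left(r \right)} = -3 + r r = -3 + r^{2}$)
$D{\left(t,V \right)} = \frac{V + t}{-3 + t + \left(24 - V\right)^{2}}$ ($D{\left(t,V \right)} = \frac{V + t}{t + \left(-3 + \left(24 - V\right)^{2}\right)} = \frac{V + t}{-3 + t + \left(24 - V\right)^{2}}$)
$\frac{417449}{222831} - D{\left(8,M{\left(8,15 \right)} \right)} = \frac{417449}{222831} - \frac{2 + 8}{-3 + 8 + \left(-24 + 2\right)^{2}} = 417449 \cdot \frac{1}{222831} - \frac{1}{-3 + 8 + \left(-22\right)^{2}} \cdot 10 = \frac{417449}{222831} - \frac{1}{-3 + 8 + 484} \cdot 10 = \frac{417449}{222831} - \frac{1}{489} \cdot 10 = \frac{417449}{222831} - \frac{10}{489} = \frac{67301417}{36321453}$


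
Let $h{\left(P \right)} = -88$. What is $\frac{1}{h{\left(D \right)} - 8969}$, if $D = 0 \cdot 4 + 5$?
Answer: $- \frac{1}{9057} \approx -0.00011041$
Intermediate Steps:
$D = 5$ ($D = 0 + 5 = 5$)
$\frac{1}{h{\left(D \right)} - 8969} = \frac{1}{-88 - 8969} = \frac{1}{-9057} = - \frac{1}{9057}$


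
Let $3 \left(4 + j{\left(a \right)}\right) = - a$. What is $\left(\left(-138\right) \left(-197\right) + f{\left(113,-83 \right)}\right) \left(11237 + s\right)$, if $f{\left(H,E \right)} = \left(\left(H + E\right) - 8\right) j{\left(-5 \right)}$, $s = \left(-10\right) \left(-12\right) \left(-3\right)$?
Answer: $\frac{885431308}{3} \approx 2.9514 \cdot 10^{8}$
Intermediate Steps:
$j{\left(a \right)} = -4 - \frac{a}{3}$ ($j{\left(a \right)} = -4 + \frac{\left(-1\right) a}{3} = -4 - \frac{a}{3}$)
$s = -360$ ($s = 120 \left(-3\right) = -360$)
$f{\left(H,E \right)} = \frac{56}{3} - \frac{7 E}{3} - \frac{7 H}{3}$ ($f{\left(H,E \right)} = \left(\left(H + E\right) - 8\right) \left(-4 - - \frac{5}{3}\right) = \left(\left(E + H\right) - 8\right) \left(-4 + \frac{5}{3}\right) = \left(-8 + E + H\right) \left(- \frac{7}{3}\right) = \frac{56}{3} - \frac{7 E}{3} - \frac{7 H}{3}$)
$\left(\left(-138\right) \left(-197\right) + f{\left(113,-83 \right)}\right) \left(11237 + s\right) = \left(\left(-138\right) \left(-197\right) - \frac{154}{3}\right) \left(11237 - 360\right) = \left(27186 + \left(\frac{56}{3} + \frac{581}{3} - \frac{791}{3}\right)\right) 10877 = \left(27186 - \frac{154}{3}\right) 10877 = \frac{81404}{3} \cdot 10877 = \frac{885431308}{3}$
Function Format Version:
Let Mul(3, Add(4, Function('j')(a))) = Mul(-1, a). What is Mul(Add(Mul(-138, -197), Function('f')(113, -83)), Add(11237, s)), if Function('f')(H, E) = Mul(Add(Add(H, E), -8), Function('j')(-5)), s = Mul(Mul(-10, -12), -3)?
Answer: Rational(885431308, 3) ≈ 2.9514e+8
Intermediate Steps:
Function('j')(a) = Add(-4, Mul(Rational(-1, 3), a)) (Function('j')(a) = Add(-4, Mul(Rational(1, 3), Mul(-1, a))) = Add(-4, Mul(Rational(-1, 3), a)))
s = -360 (s = Mul(120, -3) = -360)
Function('f')(H, E) = Add(Rational(56, 3), Mul(Rational(-7, 3), E), Mul(Rational(-7, 3), H)) (Function('f')(H, E) = Mul(Add(Add(H, E), -8), Add(-4, Mul(Rational(-1, 3), -5))) = Mul(Add(Add(E, H), -8), Add(-4, Rational(5, 3))) = Mul(Add(-8, E, H), Rational(-7, 3)) = Add(Rational(56, 3), Mul(Rational(-7, 3), E), Mul(Rational(-7, 3), H)))
Mul(Add(Mul(-138, -197), Function('f')(113, -83)), Add(11237, s)) = Mul(Add(Mul(-138, -197), Add(Rational(56, 3), Mul(Rational(-7, 3), -83), Mul(Rational(-7, 3), 113))), Add(11237, -360)) = Mul(Add(27186, Add(Rational(56, 3), Rational(581, 3), Rational(-791, 3))), 10877) = Mul(Add(27186, Rational(-154, 3)), 10877) = Mul(Rational(81404, 3), 10877) = Rational(885431308, 3)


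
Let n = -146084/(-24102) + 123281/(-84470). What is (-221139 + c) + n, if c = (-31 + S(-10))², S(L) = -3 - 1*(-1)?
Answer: -223994766600091/1017947970 ≈ -2.2005e+5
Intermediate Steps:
S(L) = -2 (S(L) = -3 + 1 = -2)
n = 4684198409/1017947970 (n = -146084*(-1/24102) + 123281*(-1/84470) = 73042/12051 - 123281/84470 = 4684198409/1017947970 ≈ 4.6016)
c = 1089 (c = (-31 - 2)² = (-33)² = 1089)
(-221139 + c) + n = (-221139 + 1089) + 4684198409/1017947970 = -220050 + 4684198409/1017947970 = -223994766600091/1017947970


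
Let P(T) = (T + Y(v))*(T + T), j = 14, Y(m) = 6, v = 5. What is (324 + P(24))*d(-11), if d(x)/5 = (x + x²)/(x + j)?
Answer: 323400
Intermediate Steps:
d(x) = 5*(x + x²)/(14 + x) (d(x) = 5*((x + x²)/(x + 14)) = 5*((x + x²)/(14 + x)) = 5*(x + x²)/(14 + x))
P(T) = 2*T*(6 + T) (P(T) = (T + 6)*(T + T) = (6 + T)*(2*T) = 2*T*(6 + T))
(324 + P(24))*d(-11) = (324 + 2*24*(6 + 24))*(5*(-11)*(1 - 11)/(14 - 11)) = (324 + 2*24*30)*(5*(-11)*(-10)/3) = (324 + 1440)*(5*(-11)*(⅓)*(-10)) = 1764*(550/3) = 323400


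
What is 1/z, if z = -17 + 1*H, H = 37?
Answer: 1/20 ≈ 0.050000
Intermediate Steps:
z = 20 (z = -17 + 1*37 = -17 + 37 = 20)
1/z = 1/20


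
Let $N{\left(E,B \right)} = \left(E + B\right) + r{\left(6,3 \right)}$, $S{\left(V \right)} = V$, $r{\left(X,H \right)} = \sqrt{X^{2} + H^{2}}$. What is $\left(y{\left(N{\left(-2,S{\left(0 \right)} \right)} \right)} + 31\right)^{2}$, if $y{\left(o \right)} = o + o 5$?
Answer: $1981 + 684 \sqrt{5} \approx 3510.5$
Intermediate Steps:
$r{\left(X,H \right)} = \sqrt{H^{2} + X^{2}}$
$N{\left(E,B \right)} = B + E + 3 \sqrt{5}$ ($N{\left(E,B \right)} = \left(E + B\right) + \sqrt{3^{2} + 6^{2}} = \left(B + E\right) + \sqrt{9 + 36} = \left(B + E\right) + \sqrt{45} = \left(B + E\right) + 3 \sqrt{5} = B + E + 3 \sqrt{5}$)
$y{\left(o \right)} = 6 o$ ($y{\left(o \right)} = o + 5 o = 6 o$)
$\left(y{\left(N{\left(-2,S{\left(0 \right)} \right)} \right)} + 31\right)^{2} = \left(6 \left(0 - 2 + 3 \sqrt{5}\right) + 31\right)^{2} = \left(6 \left(-2 + 3 \sqrt{5}\right) + 31\right)^{2} = \left(\left(-12 + 18 \sqrt{5}\right) + 31\right)^{2} = \left(19 + 18 \sqrt{5}\right)^{2}$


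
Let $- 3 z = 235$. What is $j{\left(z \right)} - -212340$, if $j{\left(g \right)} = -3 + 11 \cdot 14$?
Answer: $212491$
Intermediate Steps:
$z = - \frac{235}{3}$ ($z = \left(- \frac{1}{3}\right) 235 = - \frac{235}{3} \approx -78.333$)
$j{\left(g \right)} = 151$ ($j{\left(g \right)} = -3 + 154 = 151$)
$j{\left(z \right)} - -212340 = 151 - -212340 = 151 + 212340 = 212491$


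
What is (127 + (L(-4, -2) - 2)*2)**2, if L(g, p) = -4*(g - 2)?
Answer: 29241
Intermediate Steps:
L(g, p) = 8 - 4*g (L(g, p) = -4*(-2 + g) = 8 - 4*g)
(127 + (L(-4, -2) - 2)*2)**2 = (127 + ((8 - 4*(-4)) - 2)*2)**2 = (127 + ((8 + 16) - 2)*2)**2 = (127 + (24 - 2)*2)**2 = (127 + 22*2)**2 = (127 + 44)**2 = 171**2 = 29241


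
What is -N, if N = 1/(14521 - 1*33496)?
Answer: 1/18975 ≈ 5.2701e-5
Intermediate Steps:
N = -1/18975 (N = 1/(14521 - 33496) = 1/(-18975) = -1/18975 ≈ -5.2701e-5)
-N = -1*(-1/18975) = 1/18975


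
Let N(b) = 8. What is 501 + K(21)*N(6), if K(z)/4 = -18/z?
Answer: 3315/7 ≈ 473.57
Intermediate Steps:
K(z) = -72/z (K(z) = 4*(-18/z) = -72/z)
501 + K(21)*N(6) = 501 - 72/21*8 = 501 - 72*1/21*8 = 501 - 24/7*8 = 501 - 192/7 = 3315/7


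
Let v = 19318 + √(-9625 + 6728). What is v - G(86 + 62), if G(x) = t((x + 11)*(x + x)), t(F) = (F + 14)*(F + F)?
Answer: -4431338666 + I*√2897 ≈ -4.4313e+9 + 53.824*I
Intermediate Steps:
t(F) = 2*F*(14 + F) (t(F) = (14 + F)*(2*F) = 2*F*(14 + F))
G(x) = 4*x*(11 + x)*(14 + 2*x*(11 + x)) (G(x) = 2*((x + 11)*(x + x))*(14 + (x + 11)*(x + x)) = 2*((11 + x)*(2*x))*(14 + (11 + x)*(2*x)) = 2*(2*x*(11 + x))*(14 + 2*x*(11 + x)) = 4*x*(11 + x)*(14 + 2*x*(11 + x)))
v = 19318 + I*√2897 (v = 19318 + √(-2897) = 19318 + I*√2897 ≈ 19318.0 + 53.824*I)
v - G(86 + 62) = (19318 + I*√2897) - 8*(86 + 62)*(7 + (86 + 62)*(11 + (86 + 62)))*(11 + (86 + 62)) = (19318 + I*√2897) - 8*148*(7 + 148*(11 + 148))*(11 + 148) = (19318 + I*√2897) - 8*148*(7 + 148*159)*159 = (19318 + I*√2897) - 8*148*(7 + 23532)*159 = (19318 + I*√2897) - 8*148*23539*159 = (19318 + I*√2897) - 1*4431357984 = (19318 + I*√2897) - 4431357984 = -4431338666 + I*√2897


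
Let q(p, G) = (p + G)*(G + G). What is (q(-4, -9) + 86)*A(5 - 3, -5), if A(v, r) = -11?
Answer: -3520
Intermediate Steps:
q(p, G) = 2*G*(G + p) (q(p, G) = (G + p)*(2*G) = 2*G*(G + p))
(q(-4, -9) + 86)*A(5 - 3, -5) = (2*(-9)*(-9 - 4) + 86)*(-11) = (2*(-9)*(-13) + 86)*(-11) = (234 + 86)*(-11) = 320*(-11) = -3520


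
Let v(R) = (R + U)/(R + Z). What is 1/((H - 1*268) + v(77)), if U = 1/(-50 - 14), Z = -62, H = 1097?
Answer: 960/800767 ≈ 0.0011989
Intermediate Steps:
U = -1/64 (U = 1/(-64) = -1/64 ≈ -0.015625)
v(R) = (-1/64 + R)/(-62 + R) (v(R) = (R - 1/64)/(R - 62) = (-1/64 + R)/(-62 + R))
1/((H - 1*268) + v(77)) = 1/((1097 - 1*268) + (-1/64 + 77)/(-62 + 77)) = 1/((1097 - 268) + (4927/64)/15) = 1/(829 + (1/15)*(4927/64)) = 1/(829 + 4927/960) = 1/(800767/960) = 960/800767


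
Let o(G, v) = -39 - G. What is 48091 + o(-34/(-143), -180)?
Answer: 6871402/143 ≈ 48052.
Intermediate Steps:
48091 + o(-34/(-143), -180) = 48091 + (-39 - (-34)/(-143)) = 48091 + (-39 - (-34)*(-1)/143) = 48091 + (-39 - 1*34/143) = 48091 + (-39 - 34/143) = 48091 - 5611/143 = 6871402/143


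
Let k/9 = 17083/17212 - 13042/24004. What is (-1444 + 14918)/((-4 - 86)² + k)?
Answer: 1391718842488/837060175413 ≈ 1.6626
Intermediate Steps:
k = 417558213/103289212 (k = 9*(17083/17212 - 13042/24004) = 9*(17083*(1/17212) - 13042*1/24004) = 9*(17083/17212 - 6521/12002) = 9*(46395357/103289212) = 417558213/103289212 ≈ 4.0426)
(-1444 + 14918)/((-4 - 86)² + k) = (-1444 + 14918)/((-4 - 86)² + 417558213/103289212) = 13474/((-90)² + 417558213/103289212) = 13474/(8100 + 417558213/103289212) = 13474/(837060175413/103289212) = 13474*(103289212/837060175413) = 1391718842488/837060175413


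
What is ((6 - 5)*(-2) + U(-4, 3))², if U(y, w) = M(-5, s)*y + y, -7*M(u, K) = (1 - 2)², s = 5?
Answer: 1444/49 ≈ 29.469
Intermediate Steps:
M(u, K) = -⅐ (M(u, K) = -(1 - 2)²/7 = -⅐*(-1)² = -⅐*1 = -⅐)
U(y, w) = 6*y/7 (U(y, w) = -y/7 + y = 6*y/7)
((6 - 5)*(-2) + U(-4, 3))² = ((6 - 5)*(-2) + (6/7)*(-4))² = (1*(-2) - 24/7)² = (-2 - 24/7)² = (-38/7)² = 1444/49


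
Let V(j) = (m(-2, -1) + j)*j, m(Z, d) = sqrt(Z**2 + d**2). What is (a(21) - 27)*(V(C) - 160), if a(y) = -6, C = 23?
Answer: -12177 - 759*sqrt(5) ≈ -13874.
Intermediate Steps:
V(j) = j*(j + sqrt(5)) (V(j) = (sqrt((-2)**2 + (-1)**2) + j)*j = (sqrt(4 + 1) + j)*j = (sqrt(5) + j)*j = (j + sqrt(5))*j = j*(j + sqrt(5)))
(a(21) - 27)*(V(C) - 160) = (-6 - 27)*(23*(23 + sqrt(5)) - 160) = -33*((529 + 23*sqrt(5)) - 160) = -33*(369 + 23*sqrt(5)) = -12177 - 759*sqrt(5)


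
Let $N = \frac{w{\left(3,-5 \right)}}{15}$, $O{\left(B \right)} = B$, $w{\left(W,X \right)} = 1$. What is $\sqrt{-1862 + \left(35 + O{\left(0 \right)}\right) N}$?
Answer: $\frac{i \sqrt{16737}}{3} \approx 43.124 i$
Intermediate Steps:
$N = \frac{1}{15}$ ($N = 1 \cdot \frac{1}{15} = \frac{1}{15} \approx 0.066667$)
$\sqrt{-1862 + \left(35 + O{\left(0 \right)}\right) N} = \sqrt{-1862 + \left(35 + 0\right) \frac{1}{15}} = \sqrt{-1862 + 35 \cdot \frac{1}{15}} = \sqrt{-1862 + \frac{7}{3}} = \sqrt{- \frac{5579}{3}} = \frac{i \sqrt{16737}}{3}$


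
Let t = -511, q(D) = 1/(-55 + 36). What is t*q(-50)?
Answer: 511/19 ≈ 26.895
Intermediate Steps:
q(D) = -1/19 (q(D) = 1/(-19) = -1/19)
t*q(-50) = -511*(-1/19) = 511/19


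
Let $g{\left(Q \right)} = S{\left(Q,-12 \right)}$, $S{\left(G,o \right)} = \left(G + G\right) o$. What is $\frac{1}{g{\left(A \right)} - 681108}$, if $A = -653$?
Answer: $- \frac{1}{665436} \approx -1.5028 \cdot 10^{-6}$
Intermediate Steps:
$S{\left(G,o \right)} = 2 G o$
$g{\left(Q \right)} = - 24 Q$ ($g{\left(Q \right)} = 2 Q \left(-12\right) = - 24 Q$)
$\frac{1}{g{\left(A \right)} - 681108} = \frac{1}{\left(-24\right) \left(-653\right) - 681108} = \frac{1}{15672 - 681108} = \frac{1}{-665436} = - \frac{1}{665436}$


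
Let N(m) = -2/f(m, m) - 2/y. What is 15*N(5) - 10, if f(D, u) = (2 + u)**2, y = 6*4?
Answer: -2325/196 ≈ -11.862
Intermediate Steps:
y = 24
N(m) = -1/12 - 2/(2 + m)**2 (N(m) = -2/(2 + m)**2 - 2/24 = -2/(2 + m)**2 - 2*1/24 = -2/(2 + m)**2 - 1/12 = -1/12 - 2/(2 + m)**2)
15*N(5) - 10 = 15*(-1/12 - 2/(2 + 5)**2) - 10 = 15*(-1/12 - 2/7**2) - 10 = 15*(-1/12 - 2*1/49) - 10 = 15*(-1/12 - 2/49) - 10 = 15*(-73/588) - 10 = -365/196 - 10 = -2325/196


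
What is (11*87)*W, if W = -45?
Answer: -43065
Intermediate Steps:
(11*87)*W = (11*87)*(-45) = 957*(-45) = -43065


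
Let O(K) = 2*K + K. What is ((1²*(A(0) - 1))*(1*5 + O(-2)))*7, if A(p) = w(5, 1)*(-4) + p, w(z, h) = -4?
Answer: -105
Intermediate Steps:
O(K) = 3*K
A(p) = 16 + p (A(p) = -4*(-4) + p = 16 + p)
((1²*(A(0) - 1))*(1*5 + O(-2)))*7 = ((1²*((16 + 0) - 1))*(1*5 + 3*(-2)))*7 = ((1*(16 - 1))*(5 - 6))*7 = ((1*15)*(-1))*7 = (15*(-1))*7 = -15*7 = -105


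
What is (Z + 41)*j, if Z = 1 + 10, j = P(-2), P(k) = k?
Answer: -104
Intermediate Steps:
j = -2
Z = 11
(Z + 41)*j = (11 + 41)*(-2) = 52*(-2) = -104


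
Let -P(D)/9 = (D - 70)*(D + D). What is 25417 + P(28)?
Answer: 46585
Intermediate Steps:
P(D) = -18*D*(-70 + D) (P(D) = -9*(D - 70)*(D + D) = -9*(-70 + D)*2*D = -18*D*(-70 + D))
25417 + P(28) = 25417 + 18*28*(70 - 1*28) = 25417 + 18*28*(70 - 28) = 25417 + 18*28*42 = 25417 + 21168 = 46585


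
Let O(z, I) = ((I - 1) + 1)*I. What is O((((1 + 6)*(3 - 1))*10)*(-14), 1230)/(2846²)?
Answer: 378225/2024929 ≈ 0.18678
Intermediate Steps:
O(z, I) = I² (O(z, I) = ((-1 + I) + 1)*I = I*I = I²)
O((((1 + 6)*(3 - 1))*10)*(-14), 1230)/(2846²) = 1230²/(2846²) = 1512900/8099716 = 1512900*(1/8099716) = 378225/2024929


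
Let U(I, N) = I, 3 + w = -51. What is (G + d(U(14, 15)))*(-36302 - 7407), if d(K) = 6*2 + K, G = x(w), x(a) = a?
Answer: 1223852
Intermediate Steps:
w = -54 (w = -3 - 51 = -54)
G = -54
d(K) = 12 + K
(G + d(U(14, 15)))*(-36302 - 7407) = (-54 + (12 + 14))*(-36302 - 7407) = (-54 + 26)*(-43709) = -28*(-43709) = 1223852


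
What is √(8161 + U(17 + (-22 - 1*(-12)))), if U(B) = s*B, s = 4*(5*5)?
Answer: √8861 ≈ 94.133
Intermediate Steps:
s = 100 (s = 4*25 = 100)
U(B) = 100*B
√(8161 + U(17 + (-22 - 1*(-12)))) = √(8161 + 100*(17 + (-22 - 1*(-12)))) = √(8161 + 100*(17 + (-22 + 12))) = √(8161 + 100*(17 - 10)) = √(8161 + 100*7) = √(8161 + 700) = √8861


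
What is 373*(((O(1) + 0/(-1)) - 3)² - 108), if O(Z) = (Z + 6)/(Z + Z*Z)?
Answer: -160763/4 ≈ -40191.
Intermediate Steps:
O(Z) = (6 + Z)/(Z + Z²)
373*(((O(1) + 0/(-1)) - 3)² - 108) = 373*((((6 + 1)/(1*(1 + 1)) + 0/(-1)) - 3)² - 108) = 373*(((1*7/2 + 0*(-1)) - 3)² - 108) = 373*(((1*(½)*7 + 0) - 3)² - 108) = 373*(((7/2 + 0) - 3)² - 108) = 373*((7/2 - 3)² - 108) = 373*((½)² - 108) = 373*(¼ - 108) = 373*(-431/4) = -160763/4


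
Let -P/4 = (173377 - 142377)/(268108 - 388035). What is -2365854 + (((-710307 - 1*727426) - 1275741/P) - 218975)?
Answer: -651793478907/124000 ≈ -5.2564e+6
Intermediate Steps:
P = 124000/119927 (P = -4*(173377 - 142377)/(268108 - 388035) = -124000/(-119927) = -124000*(-1)/119927 = -4*(-31000/119927) = 124000/119927 ≈ 1.0340)
-2365854 + (((-710307 - 1*727426) - 1275741/P) - 218975) = -2365854 + (((-710307 - 1*727426) - 1275741/124000/119927) - 218975) = -2365854 + (((-710307 - 727426) - 1275741*119927/124000) - 218975) = -2365854 + ((-1437733 - 152995790907/124000) - 218975) = -2365854 + (-331274682907/124000 - 218975) = -2365854 - 358427582907/124000 = -651793478907/124000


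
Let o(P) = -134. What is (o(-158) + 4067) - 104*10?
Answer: 2893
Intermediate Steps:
(o(-158) + 4067) - 104*10 = (-134 + 4067) - 104*10 = 3933 - 1040 = 2893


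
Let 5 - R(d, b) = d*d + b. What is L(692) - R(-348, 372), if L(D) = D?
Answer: 122163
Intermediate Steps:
R(d, b) = 5 - b - d² (R(d, b) = 5 - (d*d + b) = 5 - (d² + b) = 5 - (b + d²) = 5 + (-b - d²) = 5 - b - d²)
L(692) - R(-348, 372) = 692 - (5 - 1*372 - 1*(-348)²) = 692 - (5 - 372 - 1*121104) = 692 - (5 - 372 - 121104) = 692 - 1*(-121471) = 692 + 121471 = 122163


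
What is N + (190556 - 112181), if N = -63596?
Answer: 14779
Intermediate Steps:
N + (190556 - 112181) = -63596 + (190556 - 112181) = -63596 + 78375 = 14779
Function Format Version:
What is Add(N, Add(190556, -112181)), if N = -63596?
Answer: 14779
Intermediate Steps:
Add(N, Add(190556, -112181)) = Add(-63596, Add(190556, -112181)) = Add(-63596, 78375) = 14779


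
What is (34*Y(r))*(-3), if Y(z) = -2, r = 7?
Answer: 204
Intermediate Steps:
(34*Y(r))*(-3) = (34*(-2))*(-3) = -68*(-3) = 204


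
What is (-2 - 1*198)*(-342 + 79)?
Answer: 52600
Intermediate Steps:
(-2 - 1*198)*(-342 + 79) = (-2 - 198)*(-263) = -200*(-263) = 52600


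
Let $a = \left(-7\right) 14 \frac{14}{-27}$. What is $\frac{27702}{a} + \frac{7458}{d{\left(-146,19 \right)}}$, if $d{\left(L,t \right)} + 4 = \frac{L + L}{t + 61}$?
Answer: $- \frac{15035093}{34986} \approx -429.75$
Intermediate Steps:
$a = \frac{1372}{27}$ ($a = - 98 \cdot 14 \left(- \frac{1}{27}\right) = \left(-98\right) \left(- \frac{14}{27}\right) = \frac{1372}{27} \approx 50.815$)
$d{\left(L,t \right)} = -4 + \frac{2 L}{61 + t}$ ($d{\left(L,t \right)} = -4 + \frac{L + L}{t + 61} = -4 + \frac{2 L}{61 + t}$)
$\frac{27702}{a} + \frac{7458}{d{\left(-146,19 \right)}} = \frac{27702}{\frac{1372}{27}} + \frac{7458}{2 \frac{1}{61 + 19} \left(-122 - 146 - 38\right)} = 27702 \cdot \frac{27}{1372} + \frac{7458}{2 \cdot \frac{1}{80} \left(-122 - 146 - 38\right)} = \frac{373977}{686} + \frac{7458}{2 \cdot \frac{1}{80} \left(-306\right)} = \frac{373977}{686} + \frac{7458}{- \frac{153}{20}} = \frac{373977}{686} + 7458 \left(- \frac{20}{153}\right) = \frac{373977}{686} - \frac{49720}{51} = - \frac{15035093}{34986}$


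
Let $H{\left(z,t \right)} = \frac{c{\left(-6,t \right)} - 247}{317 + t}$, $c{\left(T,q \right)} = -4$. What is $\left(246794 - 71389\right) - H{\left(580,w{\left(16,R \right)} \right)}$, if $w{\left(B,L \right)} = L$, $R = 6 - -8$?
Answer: $\frac{58059306}{331} \approx 1.7541 \cdot 10^{5}$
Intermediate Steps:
$R = 14$ ($R = 6 + 8 = 14$)
$H{\left(z,t \right)} = - \frac{251}{317 + t}$ ($H{\left(z,t \right)} = \frac{-4 - 247}{317 + t} = - \frac{251}{317 + t}$)
$\left(246794 - 71389\right) - H{\left(580,w{\left(16,R \right)} \right)} = \left(246794 - 71389\right) - - \frac{251}{317 + 14} = 175405 - - \frac{251}{331} = 175405 + \frac{251}{331} = \frac{58059306}{331}$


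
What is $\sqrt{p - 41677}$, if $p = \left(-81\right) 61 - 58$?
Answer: $2 i \sqrt{11669} \approx 216.05 i$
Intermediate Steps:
$p = -4999$ ($p = -4941 - 58 = -4999$)
$\sqrt{p - 41677} = \sqrt{-4999 - 41677} = \sqrt{-46676} = 2 i \sqrt{11669}$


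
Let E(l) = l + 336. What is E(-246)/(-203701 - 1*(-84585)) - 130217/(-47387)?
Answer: 7753331671/2822274946 ≈ 2.7472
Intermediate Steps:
E(l) = 336 + l
E(-246)/(-203701 - 1*(-84585)) - 130217/(-47387) = (336 - 246)/(-203701 - 1*(-84585)) - 130217/(-47387) = 90/(-203701 + 84585) - 130217*(-1/47387) = 90/(-119116) + 130217/47387 = 90*(-1/119116) + 130217/47387 = -45/59558 + 130217/47387 = 7753331671/2822274946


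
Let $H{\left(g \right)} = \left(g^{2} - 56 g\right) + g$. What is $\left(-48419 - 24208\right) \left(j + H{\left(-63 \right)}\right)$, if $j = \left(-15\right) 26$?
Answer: $-511584588$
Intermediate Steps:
$H{\left(g \right)} = g^{2} - 55 g$
$j = -390$
$\left(-48419 - 24208\right) \left(j + H{\left(-63 \right)}\right) = \left(-48419 - 24208\right) \left(-390 - 63 \left(-55 - 63\right)\right) = - 72627 \left(-390 - -7434\right) = - 72627 \left(-390 + 7434\right) = \left(-72627\right) 7044 = -511584588$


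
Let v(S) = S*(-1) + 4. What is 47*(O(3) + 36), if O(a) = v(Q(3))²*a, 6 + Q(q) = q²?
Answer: 1833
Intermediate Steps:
Q(q) = -6 + q²
v(S) = 4 - S (v(S) = -S + 4 = 4 - S)
O(a) = a (O(a) = (4 - (-6 + 3²))²*a = (4 - (-6 + 9))²*a = (4 - 1*3)²*a = (4 - 3)²*a = 1²*a = 1*a = a)
47*(O(3) + 36) = 47*(3 + 36) = 47*39 = 1833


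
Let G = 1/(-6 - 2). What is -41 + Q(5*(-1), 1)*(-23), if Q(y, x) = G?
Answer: -305/8 ≈ -38.125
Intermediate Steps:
G = -1/8 (G = 1/(-8) = -1/8 ≈ -0.12500)
Q(y, x) = -1/8
-41 + Q(5*(-1), 1)*(-23) = -41 - 1/8*(-23) = -41 + 23/8 = -305/8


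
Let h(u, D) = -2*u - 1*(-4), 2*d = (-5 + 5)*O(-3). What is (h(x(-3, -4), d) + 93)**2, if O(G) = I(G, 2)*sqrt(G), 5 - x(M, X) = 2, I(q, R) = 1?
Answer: 8281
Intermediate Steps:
x(M, X) = 3 (x(M, X) = 5 - 1*2 = 5 - 2 = 3)
O(G) = sqrt(G) (O(G) = 1*sqrt(G) = sqrt(G))
d = 0 (d = ((-5 + 5)*sqrt(-3))/2 = (0*(I*sqrt(3)))/2 = (1/2)*0 = 0)
h(u, D) = 4 - 2*u (h(u, D) = -2*u + 4 = 4 - 2*u)
(h(x(-3, -4), d) + 93)**2 = ((4 - 2*3) + 93)**2 = ((4 - 6) + 93)**2 = (-2 + 93)**2 = 91**2 = 8281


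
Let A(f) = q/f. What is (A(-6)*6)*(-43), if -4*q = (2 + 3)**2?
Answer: -1075/4 ≈ -268.75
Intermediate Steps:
q = -25/4 (q = -(2 + 3)**2/4 = -1/4*5**2 = -1/4*25 = -25/4 ≈ -6.2500)
A(f) = -25/(4*f)
(A(-6)*6)*(-43) = (-25/4/(-6)*6)*(-43) = (-25/4*(-1/6)*6)*(-43) = ((25/24)*6)*(-43) = (25/4)*(-43) = -1075/4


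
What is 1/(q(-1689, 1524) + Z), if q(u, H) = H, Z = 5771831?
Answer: 1/5773355 ≈ 1.7321e-7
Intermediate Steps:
1/(q(-1689, 1524) + Z) = 1/(1524 + 5771831) = 1/5773355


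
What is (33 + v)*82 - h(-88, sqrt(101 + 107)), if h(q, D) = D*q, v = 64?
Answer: 7954 + 352*sqrt(13) ≈ 9223.2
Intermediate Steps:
(33 + v)*82 - h(-88, sqrt(101 + 107)) = (33 + 64)*82 - sqrt(101 + 107)*(-88) = 97*82 - sqrt(208)*(-88) = 7954 - 4*sqrt(13)*(-88) = 7954 - (-352)*sqrt(13) = 7954 + 352*sqrt(13)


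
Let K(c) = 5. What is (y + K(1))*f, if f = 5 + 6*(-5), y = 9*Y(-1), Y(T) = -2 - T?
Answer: 100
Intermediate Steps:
y = -9 (y = 9*(-2 - 1*(-1)) = 9*(-2 + 1) = 9*(-1) = -9)
f = -25 (f = 5 - 30 = -25)
(y + K(1))*f = (-9 + 5)*(-25) = -4*(-25) = 100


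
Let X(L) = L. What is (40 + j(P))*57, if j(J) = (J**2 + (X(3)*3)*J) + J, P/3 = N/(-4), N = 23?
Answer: 150537/16 ≈ 9408.6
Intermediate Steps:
P = -69/4 (P = 3*(23/(-4)) = 3*(23*(-1/4)) = 3*(-23/4) = -69/4 ≈ -17.250)
j(J) = J**2 + 10*J (j(J) = (J**2 + (3*3)*J) + J = (J**2 + 9*J) + J = J**2 + 10*J)
(40 + j(P))*57 = (40 - 69*(10 - 69/4)/4)*57 = (40 - 69/4*(-29/4))*57 = (40 + 2001/16)*57 = (2641/16)*57 = 150537/16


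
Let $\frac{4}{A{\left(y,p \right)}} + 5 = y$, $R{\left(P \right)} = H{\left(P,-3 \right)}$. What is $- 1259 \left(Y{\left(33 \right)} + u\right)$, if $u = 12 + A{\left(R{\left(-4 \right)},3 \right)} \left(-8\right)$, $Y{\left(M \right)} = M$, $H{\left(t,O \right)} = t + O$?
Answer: $- \frac{180037}{3} \approx -60012.0$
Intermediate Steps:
$H{\left(t,O \right)} = O + t$
$R{\left(P \right)} = -3 + P$
$A{\left(y,p \right)} = \frac{4}{-5 + y}$
$u = \frac{44}{3}$ ($u = 12 + \frac{4}{-5 - 7} \left(-8\right) = 12 + \frac{4}{-12} \left(-8\right) = 12 + 4 \left(- \frac{1}{12}\right) \left(-8\right) = 12 - - \frac{8}{3} = 12 + \frac{8}{3} = \frac{44}{3} \approx 14.667$)
$- 1259 \left(Y{\left(33 \right)} + u\right) = - 1259 \left(33 + \frac{44}{3}\right) = \left(-1259\right) \frac{143}{3} = - \frac{180037}{3}$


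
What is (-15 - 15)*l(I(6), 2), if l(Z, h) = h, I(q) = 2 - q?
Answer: -60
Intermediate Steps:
(-15 - 15)*l(I(6), 2) = (-15 - 15)*2 = -30*2 = -60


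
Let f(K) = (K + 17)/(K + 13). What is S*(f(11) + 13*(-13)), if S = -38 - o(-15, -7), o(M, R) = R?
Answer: 31217/6 ≈ 5202.8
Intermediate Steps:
f(K) = (17 + K)/(13 + K)
S = -31 (S = -38 - 1*(-7) = -38 + 7 = -31)
S*(f(11) + 13*(-13)) = -31*((17 + 11)/(13 + 11) + 13*(-13)) = -31*(28/24 - 169) = -31*((1/24)*28 - 169) = -31*(7/6 - 169) = -31*(-1007/6) = 31217/6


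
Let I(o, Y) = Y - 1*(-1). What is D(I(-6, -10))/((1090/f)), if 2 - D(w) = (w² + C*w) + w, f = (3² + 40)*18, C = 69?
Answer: 242991/545 ≈ 445.85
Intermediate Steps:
I(o, Y) = 1 + Y (I(o, Y) = Y + 1 = 1 + Y)
f = 882 (f = (9 + 40)*18 = 49*18 = 882)
D(w) = 2 - w² - 70*w (D(w) = 2 - ((w² + 69*w) + w) = 2 - (w² + 70*w) = 2 + (-w² - 70*w) = 2 - w² - 70*w)
D(I(-6, -10))/((1090/f)) = (2 - (1 - 10)² - 70*(1 - 10))/((1090/882)) = (2 - 1*(-9)² - 70*(-9))/((1090*(1/882))) = (2 - 1*81 + 630)/(545/441) = (2 - 81 + 630)*(441/545) = 551*(441/545) = 242991/545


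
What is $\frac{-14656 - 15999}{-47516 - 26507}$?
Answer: $\frac{30655}{74023} \approx 0.41413$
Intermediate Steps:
$\frac{-14656 - 15999}{-47516 - 26507} = - \frac{30655}{-74023} = \left(-30655\right) \left(- \frac{1}{74023}\right) = \frac{30655}{74023}$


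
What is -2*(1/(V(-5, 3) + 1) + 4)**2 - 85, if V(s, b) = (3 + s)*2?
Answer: -1007/9 ≈ -111.89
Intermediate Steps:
V(s, b) = 6 + 2*s
-2*(1/(V(-5, 3) + 1) + 4)**2 - 85 = -2*(1/((6 + 2*(-5)) + 1) + 4)**2 - 85 = -2*(1/((6 - 10) + 1) + 4)**2 - 85 = -2*(1/(-4 + 1) + 4)**2 - 85 = -2*(1/(-3) + 4)**2 - 85 = -2*(-1/3 + 4)**2 - 85 = -2*(11/3)**2 - 85 = -2*121/9 - 85 = -242/9 - 85 = -1007/9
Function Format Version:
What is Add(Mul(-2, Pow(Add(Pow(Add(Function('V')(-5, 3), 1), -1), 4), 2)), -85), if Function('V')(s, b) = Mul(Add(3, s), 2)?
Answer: Rational(-1007, 9) ≈ -111.89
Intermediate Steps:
Function('V')(s, b) = Add(6, Mul(2, s))
Add(Mul(-2, Pow(Add(Pow(Add(Function('V')(-5, 3), 1), -1), 4), 2)), -85) = Add(Mul(-2, Pow(Add(Pow(Add(Add(6, Mul(2, -5)), 1), -1), 4), 2)), -85) = Add(Mul(-2, Pow(Add(Pow(Add(Add(6, -10), 1), -1), 4), 2)), -85) = Add(Mul(-2, Pow(Add(Pow(Add(-4, 1), -1), 4), 2)), -85) = Add(Mul(-2, Pow(Add(Pow(-3, -1), 4), 2)), -85) = Add(Mul(-2, Pow(Add(Rational(-1, 3), 4), 2)), -85) = Add(Mul(-2, Pow(Rational(11, 3), 2)), -85) = Add(Mul(-2, Rational(121, 9)), -85) = Add(Rational(-242, 9), -85) = Rational(-1007, 9)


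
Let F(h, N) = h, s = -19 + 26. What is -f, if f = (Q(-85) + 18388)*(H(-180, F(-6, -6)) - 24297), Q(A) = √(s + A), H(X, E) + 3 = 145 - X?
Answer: 440852300 + 23975*I*√78 ≈ 4.4085e+8 + 2.1174e+5*I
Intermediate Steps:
s = 7
H(X, E) = 142 - X (H(X, E) = -3 + (145 - X) = 142 - X)
Q(A) = √(7 + A)
f = -440852300 - 23975*I*√78 (f = (√(7 - 85) + 18388)*((142 - 1*(-180)) - 24297) = (√(-78) + 18388)*((142 + 180) - 24297) = (I*√78 + 18388)*(322 - 24297) = (18388 + I*√78)*(-23975) = -440852300 - 23975*I*√78 ≈ -4.4085e+8 - 2.1174e+5*I)
-f = -(-440852300 - 23975*I*√78) = 440852300 + 23975*I*√78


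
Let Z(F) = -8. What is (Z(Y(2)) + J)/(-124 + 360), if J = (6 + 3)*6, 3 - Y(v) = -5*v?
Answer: 23/118 ≈ 0.19492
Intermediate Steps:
Y(v) = 3 + 5*v (Y(v) = 3 - (-5)*v = 3 + 5*v)
J = 54 (J = 9*6 = 54)
(Z(Y(2)) + J)/(-124 + 360) = (-8 + 54)/(-124 + 360) = 46/236 = 46*(1/236) = 23/118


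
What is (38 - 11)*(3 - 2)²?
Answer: 27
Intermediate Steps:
(38 - 11)*(3 - 2)² = 27*1² = 27*1 = 27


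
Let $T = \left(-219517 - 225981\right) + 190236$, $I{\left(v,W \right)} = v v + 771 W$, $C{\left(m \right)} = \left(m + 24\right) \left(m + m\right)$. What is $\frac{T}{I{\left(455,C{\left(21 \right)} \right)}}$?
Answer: $- \frac{36466}{237745} \approx -0.15338$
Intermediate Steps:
$C{\left(m \right)} = 2 m \left(24 + m\right)$ ($C{\left(m \right)} = \left(24 + m\right) 2 m = 2 m \left(24 + m\right)$)
$I{\left(v,W \right)} = v^{2} + 771 W$
$T = -255262$ ($T = -445498 + 190236 = -255262$)
$\frac{T}{I{\left(455,C{\left(21 \right)} \right)}} = - \frac{255262}{455^{2} + 771 \cdot 2 \cdot 21 \left(24 + 21\right)} = - \frac{255262}{207025 + 771 \cdot 2 \cdot 21 \cdot 45} = - \frac{255262}{207025 + 771 \cdot 1890} = - \frac{255262}{207025 + 1457190} = - \frac{255262}{1664215} = \left(-255262\right) \frac{1}{1664215} = - \frac{36466}{237745}$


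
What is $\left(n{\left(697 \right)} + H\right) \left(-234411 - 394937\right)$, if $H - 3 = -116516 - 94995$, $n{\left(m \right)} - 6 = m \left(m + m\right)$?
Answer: $-478377484368$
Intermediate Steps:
$n{\left(m \right)} = 6 + 2 m^{2}$ ($n{\left(m \right)} = 6 + m \left(m + m\right) = 6 + m 2 m = 6 + 2 m^{2}$)
$H = -211508$ ($H = 3 - 211511 = -211508$)
$\left(n{\left(697 \right)} + H\right) \left(-234411 - 394937\right) = \left(\left(6 + 2 \cdot 697^{2}\right) - 211508\right) \left(-234411 - 394937\right) = \left(\left(6 + 2 \cdot 485809\right) - 211508\right) \left(-234411 - 394937\right) = \left(\left(6 + 971618\right) - 211508\right) \left(-234411 - 394937\right) = \left(971624 - 211508\right) \left(-629348\right) = 760116 \left(-629348\right) = -478377484368$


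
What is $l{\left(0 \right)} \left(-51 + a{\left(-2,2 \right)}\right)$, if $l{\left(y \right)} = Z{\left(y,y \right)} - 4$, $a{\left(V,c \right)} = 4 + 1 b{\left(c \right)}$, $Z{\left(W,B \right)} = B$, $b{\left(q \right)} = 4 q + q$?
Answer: $148$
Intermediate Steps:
$b{\left(q \right)} = 5 q$
$a{\left(V,c \right)} = 4 + 5 c$ ($a{\left(V,c \right)} = 4 + 1 \cdot 5 c = 4 + 5 c$)
$l{\left(y \right)} = -4 + y$ ($l{\left(y \right)} = y - 4 = -4 + y$)
$l{\left(0 \right)} \left(-51 + a{\left(-2,2 \right)}\right) = \left(-4 + 0\right) \left(-51 + \left(4 + 5 \cdot 2\right)\right) = - 4 \left(-51 + \left(4 + 10\right)\right) = - 4 \left(-51 + 14\right) = \left(-4\right) \left(-37\right) = 148$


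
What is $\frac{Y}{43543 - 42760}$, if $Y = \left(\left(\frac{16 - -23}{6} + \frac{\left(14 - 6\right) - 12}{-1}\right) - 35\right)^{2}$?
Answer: $\frac{2401}{3132} \approx 0.7666$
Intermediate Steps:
$Y = \frac{2401}{4}$ ($Y = \left(\left(\left(16 + 23\right) \frac{1}{6} + \left(8 - 12\right) \left(-1\right)\right) - 35\right)^{2} = \left(\left(39 \cdot \frac{1}{6} - -4\right) - 35\right)^{2} = \left(\left(\frac{13}{2} + 4\right) - 35\right)^{2} = \left(\frac{21}{2} - 35\right)^{2} = \left(- \frac{49}{2}\right)^{2} = \frac{2401}{4} \approx 600.25$)
$\frac{Y}{43543 - 42760} = \frac{2401}{4 \left(43543 - 42760\right)} = \frac{2401}{4 \cdot 783} = \frac{2401}{4} \cdot \frac{1}{783} = \frac{2401}{3132}$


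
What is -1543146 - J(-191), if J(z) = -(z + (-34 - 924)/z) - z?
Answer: -294812890/191 ≈ -1.5435e+6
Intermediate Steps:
J(z) = -2*z + 958/z (J(z) = -(z - 958/z) - z = (-z + 958/z) - z = -2*z + 958/z)
-1543146 - J(-191) = -1543146 - (-2*(-191) + 958/(-191)) = -1543146 - (382 + 958*(-1/191)) = -1543146 - (382 - 958/191) = -1543146 - 1*72004/191 = -1543146 - 72004/191 = -294812890/191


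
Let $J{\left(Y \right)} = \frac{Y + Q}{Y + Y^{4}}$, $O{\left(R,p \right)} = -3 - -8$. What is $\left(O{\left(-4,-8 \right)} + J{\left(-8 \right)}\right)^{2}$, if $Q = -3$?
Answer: $\frac{417344041}{16711744} \approx 24.973$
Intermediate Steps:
$O{\left(R,p \right)} = 5$ ($O{\left(R,p \right)} = -3 + 8 = 5$)
$J{\left(Y \right)} = \frac{-3 + Y}{Y + Y^{4}}$ ($J{\left(Y \right)} = \frac{Y - 3}{Y + Y^{4}} = \frac{-3 + Y}{Y + Y^{4}}$)
$\left(O{\left(-4,-8 \right)} + J{\left(-8 \right)}\right)^{2} = \left(5 + \frac{-3 - 8}{-8 + \left(-8\right)^{4}}\right)^{2} = \left(5 + \frac{1}{-8 + 4096} \left(-11\right)\right)^{2} = \left(5 + \frac{1}{4088} \left(-11\right)\right)^{2} = \left(5 - \frac{11}{4088}\right)^{2} = \left(\frac{20429}{4088}\right)^{2} = \frac{417344041}{16711744}$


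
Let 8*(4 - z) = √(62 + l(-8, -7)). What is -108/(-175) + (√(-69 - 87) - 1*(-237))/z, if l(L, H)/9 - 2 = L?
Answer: 1340916/22225 + 474*√2/127 + 4*I*√78/127 + 64*I*√39/127 ≈ 65.612 + 3.4253*I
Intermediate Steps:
l(L, H) = 18 + 9*L
z = 4 - √2/4 (z = 4 - √(62 + (18 + 9*(-8)))/8 = 4 - √(62 + (18 - 72))/8 = 4 - √(62 - 54)/8 = 4 - √2/4 ≈ 3.6464)
-108/(-175) + (√(-69 - 87) - 1*(-237))/z = -108/(-175) + (√(-69 - 87) - 1*(-237))/(4 - √2/4) = -108*(-1/175) + (√(-156) + 237)/(4 - √2/4) = 108/175 + (2*I*√39 + 237)/(4 - √2/4) = 108/175 + (237 + 2*I*√39)/(4 - √2/4)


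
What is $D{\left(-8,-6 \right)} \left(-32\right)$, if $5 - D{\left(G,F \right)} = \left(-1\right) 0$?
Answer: $-160$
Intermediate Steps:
$D{\left(G,F \right)} = 5$ ($D{\left(G,F \right)} = 5 - \left(-1\right) 0 = 5 - 0 = 5 + 0 = 5$)
$D{\left(-8,-6 \right)} \left(-32\right) = 5 \left(-32\right) = -160$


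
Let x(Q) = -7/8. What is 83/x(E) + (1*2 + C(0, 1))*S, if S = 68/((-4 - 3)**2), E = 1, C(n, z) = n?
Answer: -4512/49 ≈ -92.082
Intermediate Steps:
x(Q) = -7/8 (x(Q) = -7*1/8 = -7/8)
S = 68/49 (S = 68/((-7)**2) = 68/49 ≈ 1.3878)
83/x(E) + (1*2 + C(0, 1))*S = 83/(-7/8) + (1*2 + 0)*(68/49) = 83*(-8/7) + (2 + 0)*(68/49) = -664/7 + 2*(68/49) = -664/7 + 136/49 = -4512/49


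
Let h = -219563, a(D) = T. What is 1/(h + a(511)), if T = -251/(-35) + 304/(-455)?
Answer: -455/99898206 ≈ -4.5546e-6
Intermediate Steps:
T = 2959/455 (T = -251*(-1/35) + 304*(-1/455) = 251/35 - 304/455 = 2959/455 ≈ 6.5033)
a(D) = 2959/455
1/(h + a(511)) = 1/(-219563 + 2959/455) = 1/(-99898206/455) = -455/99898206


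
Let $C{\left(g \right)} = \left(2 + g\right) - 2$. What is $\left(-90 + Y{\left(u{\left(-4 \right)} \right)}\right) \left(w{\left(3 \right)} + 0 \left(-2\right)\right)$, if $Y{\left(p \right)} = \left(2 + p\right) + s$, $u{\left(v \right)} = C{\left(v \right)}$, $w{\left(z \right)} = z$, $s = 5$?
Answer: $-261$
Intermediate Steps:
$C{\left(g \right)} = g$
$u{\left(v \right)} = v$
$Y{\left(p \right)} = 7 + p$ ($Y{\left(p \right)} = \left(2 + p\right) + 5 = 7 + p$)
$\left(-90 + Y{\left(u{\left(-4 \right)} \right)}\right) \left(w{\left(3 \right)} + 0 \left(-2\right)\right) = \left(-90 + \left(7 - 4\right)\right) \left(3 + 0 \left(-2\right)\right) = \left(-90 + 3\right) \left(3 + 0\right) = \left(-87\right) 3 = -261$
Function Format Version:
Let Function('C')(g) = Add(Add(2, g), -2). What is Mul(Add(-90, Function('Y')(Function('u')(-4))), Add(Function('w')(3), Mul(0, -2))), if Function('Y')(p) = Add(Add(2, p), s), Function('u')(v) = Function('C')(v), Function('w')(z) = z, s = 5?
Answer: -261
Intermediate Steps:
Function('C')(g) = g
Function('u')(v) = v
Function('Y')(p) = Add(7, p) (Function('Y')(p) = Add(Add(2, p), 5) = Add(7, p))
Mul(Add(-90, Function('Y')(Function('u')(-4))), Add(Function('w')(3), Mul(0, -2))) = Mul(Add(-90, Add(7, -4)), Add(3, Mul(0, -2))) = Mul(Add(-90, 3), Add(3, 0)) = Mul(-87, 3) = -261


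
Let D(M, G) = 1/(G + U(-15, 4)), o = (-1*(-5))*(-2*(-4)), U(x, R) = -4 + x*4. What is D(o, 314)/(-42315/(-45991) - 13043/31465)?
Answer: 289421363/36579043100 ≈ 0.0079122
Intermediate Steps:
U(x, R) = -4 + 4*x
o = 40 (o = 5*8 = 40)
D(M, G) = 1/(-64 + G) (D(M, G) = 1/(G + (-4 + 4*(-15))) = 1/(G + (-4 - 60)) = 1/(G - 64) = 1/(-64 + G))
D(o, 314)/(-42315/(-45991) - 13043/31465) = 1/((-64 + 314)*(-42315/(-45991) - 13043/31465)) = 1/(250*(-42315*(-1/45991) - 13043*1/31465)) = 1/(250*(42315/45991 - 13043/31465)) = 1/(250*(731580862/1447106815)) = (1/250)*(1447106815/731580862) = 289421363/36579043100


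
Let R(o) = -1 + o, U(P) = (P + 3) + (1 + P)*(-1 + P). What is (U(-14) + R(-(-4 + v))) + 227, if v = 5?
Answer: 409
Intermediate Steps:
U(P) = 3 + P + (1 + P)*(-1 + P) (U(P) = (3 + P) + (1 + P)*(-1 + P) = 3 + P + (1 + P)*(-1 + P))
(U(-14) + R(-(-4 + v))) + 227 = ((2 - 14 + (-14)²) + (-1 - (-4 + 5))) + 227 = ((2 - 14 + 196) + (-1 - 1*1)) + 227 = (184 + (-1 - 1)) + 227 = (184 - 2) + 227 = 182 + 227 = 409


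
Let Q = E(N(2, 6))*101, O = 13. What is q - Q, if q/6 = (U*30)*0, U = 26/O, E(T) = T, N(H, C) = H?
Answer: -202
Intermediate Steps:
U = 2 (U = 26/13 = 26*(1/13) = 2)
Q = 202 (Q = 2*101 = 202)
q = 0 (q = 6*((2*30)*0) = 6*(60*0) = 6*0 = 0)
q - Q = 0 - 1*202 = 0 - 202 = -202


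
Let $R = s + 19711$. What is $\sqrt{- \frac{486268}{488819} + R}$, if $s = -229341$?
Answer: $\frac{i \sqrt{50090071511385922}}{488819} \approx 457.85 i$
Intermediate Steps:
$R = -209630$ ($R = -229341 + 19711 = -209630$)
$\sqrt{- \frac{486268}{488819} + R} = \sqrt{- \frac{486268}{488819} - 209630} = \sqrt{- \frac{102471613238}{488819}} = \frac{i \sqrt{50090071511385922}}{488819}$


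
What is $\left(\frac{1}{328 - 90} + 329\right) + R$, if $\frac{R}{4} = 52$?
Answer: $\frac{127807}{238} \approx 537.0$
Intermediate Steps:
$R = 208$ ($R = 4 \cdot 52 = 208$)
$\left(\frac{1}{328 - 90} + 329\right) + R = \left(\frac{1}{328 - 90} + 329\right) + 208 = \left(\frac{1}{238} + 329\right) + 208 = \frac{78303}{238} + 208 = \frac{127807}{238}$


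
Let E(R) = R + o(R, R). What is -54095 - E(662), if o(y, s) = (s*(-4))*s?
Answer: 1698219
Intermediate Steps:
o(y, s) = -4*s**2 (o(y, s) = (-4*s)*s = -4*s**2)
E(R) = R - 4*R**2
-54095 - E(662) = -54095 - 662*(1 - 4*662) = -54095 - 662*(1 - 2648) = -54095 - 662*(-2647) = -54095 - 1*(-1752314) = -54095 + 1752314 = 1698219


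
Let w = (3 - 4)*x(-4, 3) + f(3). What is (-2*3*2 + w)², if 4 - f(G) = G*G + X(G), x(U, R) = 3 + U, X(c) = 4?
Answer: 400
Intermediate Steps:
f(G) = -G² (f(G) = 4 - (G*G + 4) = 4 - (G² + 4) = 4 - (4 + G²) = 4 + (-4 - G²) = -G²)
w = -8 (w = (3 - 4)*(3 - 4) - 1*3² = -1*(-1) - 1*9 = 1 - 9 = -8)
(-2*3*2 + w)² = (-2*3*2 - 8)² = (-6*2 - 8)² = (-12 - 8)² = (-20)² = 400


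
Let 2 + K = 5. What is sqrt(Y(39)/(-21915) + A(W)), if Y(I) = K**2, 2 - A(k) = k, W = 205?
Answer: I*sqrt(1203635110)/2435 ≈ 14.248*I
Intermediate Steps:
A(k) = 2 - k
K = 3 (K = -2 + 5 = 3)
Y(I) = 9 (Y(I) = 3**2 = 9)
sqrt(Y(39)/(-21915) + A(W)) = sqrt(9/(-21915) + (2 - 1*205)) = sqrt(9*(-1/21915) + (2 - 205)) = sqrt(-1/2435 - 203) = sqrt(-494306/2435) = I*sqrt(1203635110)/2435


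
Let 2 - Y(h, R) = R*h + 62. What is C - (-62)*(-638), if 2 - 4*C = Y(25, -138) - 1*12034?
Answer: -74789/2 ≈ -37395.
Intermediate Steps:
Y(h, R) = -60 - R*h (Y(h, R) = 2 - (R*h + 62) = 2 - (62 + R*h) = 2 + (-62 - R*h) = -60 - R*h)
C = 4323/2 (C = ½ - ((-60 - 1*(-138)*25) - 1*12034)/4 = ½ - ((-60 + 3450) - 12034)/4 = ½ - (3390 - 12034)/4 = ½ - ¼*(-8644) = ½ + 2161 = 4323/2 ≈ 2161.5)
C - (-62)*(-638) = 4323/2 - (-62)*(-638) = 4323/2 - 1*39556 = 4323/2 - 39556 = -74789/2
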